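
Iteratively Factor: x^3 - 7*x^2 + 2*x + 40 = (x + 2)*(x^2 - 9*x + 20) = (x - 5)*(x + 2)*(x - 4)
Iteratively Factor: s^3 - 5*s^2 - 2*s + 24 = (s + 2)*(s^2 - 7*s + 12) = (s - 3)*(s + 2)*(s - 4)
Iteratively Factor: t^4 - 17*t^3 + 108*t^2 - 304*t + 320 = (t - 4)*(t^3 - 13*t^2 + 56*t - 80) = (t - 4)^2*(t^2 - 9*t + 20) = (t - 4)^3*(t - 5)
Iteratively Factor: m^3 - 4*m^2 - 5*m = (m + 1)*(m^2 - 5*m) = (m - 5)*(m + 1)*(m)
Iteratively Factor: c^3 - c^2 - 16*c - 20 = (c + 2)*(c^2 - 3*c - 10) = (c + 2)^2*(c - 5)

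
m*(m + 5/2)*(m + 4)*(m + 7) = m^4 + 27*m^3/2 + 111*m^2/2 + 70*m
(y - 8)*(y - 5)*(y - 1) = y^3 - 14*y^2 + 53*y - 40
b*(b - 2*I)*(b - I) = b^3 - 3*I*b^2 - 2*b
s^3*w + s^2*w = s^2*(s*w + w)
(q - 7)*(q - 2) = q^2 - 9*q + 14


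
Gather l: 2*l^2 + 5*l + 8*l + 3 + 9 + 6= 2*l^2 + 13*l + 18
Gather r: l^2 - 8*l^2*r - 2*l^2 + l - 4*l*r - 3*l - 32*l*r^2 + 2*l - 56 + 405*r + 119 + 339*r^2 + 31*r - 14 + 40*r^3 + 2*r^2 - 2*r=-l^2 + 40*r^3 + r^2*(341 - 32*l) + r*(-8*l^2 - 4*l + 434) + 49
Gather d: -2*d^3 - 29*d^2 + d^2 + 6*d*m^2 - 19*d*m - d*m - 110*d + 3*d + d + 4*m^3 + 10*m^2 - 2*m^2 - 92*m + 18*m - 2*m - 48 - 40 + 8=-2*d^3 - 28*d^2 + d*(6*m^2 - 20*m - 106) + 4*m^3 + 8*m^2 - 76*m - 80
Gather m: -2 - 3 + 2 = -3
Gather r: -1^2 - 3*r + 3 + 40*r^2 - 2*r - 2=40*r^2 - 5*r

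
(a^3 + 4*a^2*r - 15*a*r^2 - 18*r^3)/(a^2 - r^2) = (-a^2 - 3*a*r + 18*r^2)/(-a + r)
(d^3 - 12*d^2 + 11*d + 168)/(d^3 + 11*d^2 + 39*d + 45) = (d^2 - 15*d + 56)/(d^2 + 8*d + 15)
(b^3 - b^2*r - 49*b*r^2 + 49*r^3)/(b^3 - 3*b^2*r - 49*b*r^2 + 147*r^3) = (-b + r)/(-b + 3*r)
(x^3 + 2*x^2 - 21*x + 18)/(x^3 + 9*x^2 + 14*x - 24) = (x - 3)/(x + 4)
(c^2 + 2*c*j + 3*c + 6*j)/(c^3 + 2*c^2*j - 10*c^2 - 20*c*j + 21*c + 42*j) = (c + 3)/(c^2 - 10*c + 21)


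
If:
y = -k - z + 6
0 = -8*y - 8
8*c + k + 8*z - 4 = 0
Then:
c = -7*z/8 - 3/8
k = 7 - z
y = -1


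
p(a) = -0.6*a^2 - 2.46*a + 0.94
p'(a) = -1.2*a - 2.46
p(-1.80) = 3.42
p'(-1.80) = -0.30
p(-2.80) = 3.12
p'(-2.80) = 0.90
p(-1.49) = 3.27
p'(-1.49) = -0.67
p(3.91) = -17.85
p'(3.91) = -7.15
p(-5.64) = -4.27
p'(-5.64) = 4.31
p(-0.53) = 2.08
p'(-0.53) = -1.82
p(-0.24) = 1.50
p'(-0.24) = -2.17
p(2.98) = -11.72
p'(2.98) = -6.04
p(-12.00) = -55.94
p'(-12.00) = 11.94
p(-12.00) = -55.94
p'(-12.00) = 11.94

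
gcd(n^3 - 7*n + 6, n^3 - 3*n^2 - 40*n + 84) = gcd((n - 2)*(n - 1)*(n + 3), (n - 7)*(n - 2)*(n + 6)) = n - 2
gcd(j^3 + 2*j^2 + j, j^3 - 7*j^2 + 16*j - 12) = 1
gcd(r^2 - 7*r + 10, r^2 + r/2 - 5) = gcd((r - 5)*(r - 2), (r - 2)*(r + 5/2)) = r - 2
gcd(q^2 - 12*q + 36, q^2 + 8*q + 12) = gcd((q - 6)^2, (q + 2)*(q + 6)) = 1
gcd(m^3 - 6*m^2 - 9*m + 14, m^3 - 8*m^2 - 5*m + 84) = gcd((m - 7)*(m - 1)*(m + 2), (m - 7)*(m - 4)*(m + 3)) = m - 7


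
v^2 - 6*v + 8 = (v - 4)*(v - 2)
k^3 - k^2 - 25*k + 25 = (k - 5)*(k - 1)*(k + 5)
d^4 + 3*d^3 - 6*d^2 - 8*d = d*(d - 2)*(d + 1)*(d + 4)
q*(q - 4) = q^2 - 4*q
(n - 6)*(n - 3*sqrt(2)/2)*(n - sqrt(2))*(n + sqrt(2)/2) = n^4 - 6*n^3 - 2*sqrt(2)*n^3 + n^2/2 + 12*sqrt(2)*n^2 - 3*n + 3*sqrt(2)*n/2 - 9*sqrt(2)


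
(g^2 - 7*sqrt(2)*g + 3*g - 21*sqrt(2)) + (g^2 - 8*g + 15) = 2*g^2 - 7*sqrt(2)*g - 5*g - 21*sqrt(2) + 15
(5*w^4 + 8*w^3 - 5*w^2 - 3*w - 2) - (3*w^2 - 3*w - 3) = 5*w^4 + 8*w^3 - 8*w^2 + 1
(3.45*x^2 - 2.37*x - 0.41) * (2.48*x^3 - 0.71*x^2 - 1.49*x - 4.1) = 8.556*x^5 - 8.3271*x^4 - 4.4746*x^3 - 10.3226*x^2 + 10.3279*x + 1.681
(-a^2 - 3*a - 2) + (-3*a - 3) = -a^2 - 6*a - 5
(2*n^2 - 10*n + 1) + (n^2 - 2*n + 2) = 3*n^2 - 12*n + 3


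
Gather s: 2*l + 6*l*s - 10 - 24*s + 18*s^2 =2*l + 18*s^2 + s*(6*l - 24) - 10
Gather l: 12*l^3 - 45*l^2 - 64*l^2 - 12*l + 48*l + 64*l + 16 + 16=12*l^3 - 109*l^2 + 100*l + 32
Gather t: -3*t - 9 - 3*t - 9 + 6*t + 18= 0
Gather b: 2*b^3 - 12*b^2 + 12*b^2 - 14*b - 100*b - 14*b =2*b^3 - 128*b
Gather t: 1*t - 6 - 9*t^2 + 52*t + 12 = -9*t^2 + 53*t + 6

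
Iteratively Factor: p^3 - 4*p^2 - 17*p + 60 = (p - 3)*(p^2 - p - 20) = (p - 5)*(p - 3)*(p + 4)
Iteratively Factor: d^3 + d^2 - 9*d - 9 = (d - 3)*(d^2 + 4*d + 3) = (d - 3)*(d + 1)*(d + 3)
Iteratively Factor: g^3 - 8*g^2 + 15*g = (g - 5)*(g^2 - 3*g) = (g - 5)*(g - 3)*(g)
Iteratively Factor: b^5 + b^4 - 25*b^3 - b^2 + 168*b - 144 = (b - 1)*(b^4 + 2*b^3 - 23*b^2 - 24*b + 144) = (b - 1)*(b + 4)*(b^3 - 2*b^2 - 15*b + 36) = (b - 3)*(b - 1)*(b + 4)*(b^2 + b - 12) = (b - 3)*(b - 1)*(b + 4)^2*(b - 3)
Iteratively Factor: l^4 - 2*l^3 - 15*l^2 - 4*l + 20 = (l - 5)*(l^3 + 3*l^2 - 4) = (l - 5)*(l - 1)*(l^2 + 4*l + 4) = (l - 5)*(l - 1)*(l + 2)*(l + 2)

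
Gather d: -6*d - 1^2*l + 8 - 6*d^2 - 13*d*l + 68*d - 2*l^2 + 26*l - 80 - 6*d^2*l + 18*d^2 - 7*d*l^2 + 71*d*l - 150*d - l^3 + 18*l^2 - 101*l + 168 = d^2*(12 - 6*l) + d*(-7*l^2 + 58*l - 88) - l^3 + 16*l^2 - 76*l + 96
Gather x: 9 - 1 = 8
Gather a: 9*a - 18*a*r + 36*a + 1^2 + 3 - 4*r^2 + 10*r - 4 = a*(45 - 18*r) - 4*r^2 + 10*r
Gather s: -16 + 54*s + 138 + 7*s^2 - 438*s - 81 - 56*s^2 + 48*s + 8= -49*s^2 - 336*s + 49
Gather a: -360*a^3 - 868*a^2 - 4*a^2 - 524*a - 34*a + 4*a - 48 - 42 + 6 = -360*a^3 - 872*a^2 - 554*a - 84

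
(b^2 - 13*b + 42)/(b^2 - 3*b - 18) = (b - 7)/(b + 3)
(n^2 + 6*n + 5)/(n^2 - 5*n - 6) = (n + 5)/(n - 6)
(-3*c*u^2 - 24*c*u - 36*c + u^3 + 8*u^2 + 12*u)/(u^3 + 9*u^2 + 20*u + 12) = (-3*c + u)/(u + 1)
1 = 1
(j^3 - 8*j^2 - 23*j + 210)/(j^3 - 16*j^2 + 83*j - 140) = (j^2 - j - 30)/(j^2 - 9*j + 20)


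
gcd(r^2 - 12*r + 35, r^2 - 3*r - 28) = r - 7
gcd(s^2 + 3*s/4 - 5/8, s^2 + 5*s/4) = s + 5/4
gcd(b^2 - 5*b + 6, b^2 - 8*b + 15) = b - 3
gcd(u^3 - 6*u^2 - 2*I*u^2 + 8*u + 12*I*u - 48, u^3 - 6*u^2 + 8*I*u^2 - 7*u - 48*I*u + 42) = u - 6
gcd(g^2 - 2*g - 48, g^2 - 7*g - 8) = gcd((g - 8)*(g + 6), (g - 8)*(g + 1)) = g - 8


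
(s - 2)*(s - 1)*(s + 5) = s^3 + 2*s^2 - 13*s + 10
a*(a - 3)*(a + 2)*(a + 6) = a^4 + 5*a^3 - 12*a^2 - 36*a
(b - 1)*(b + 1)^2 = b^3 + b^2 - b - 1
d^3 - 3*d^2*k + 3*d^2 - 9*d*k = d*(d + 3)*(d - 3*k)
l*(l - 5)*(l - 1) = l^3 - 6*l^2 + 5*l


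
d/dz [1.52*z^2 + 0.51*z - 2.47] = 3.04*z + 0.51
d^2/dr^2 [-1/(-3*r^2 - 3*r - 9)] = 2*(-r^2 - r + (2*r + 1)^2 - 3)/(3*(r^2 + r + 3)^3)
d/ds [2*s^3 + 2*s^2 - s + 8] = 6*s^2 + 4*s - 1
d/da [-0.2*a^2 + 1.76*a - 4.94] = 1.76 - 0.4*a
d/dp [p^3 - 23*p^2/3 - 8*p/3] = 3*p^2 - 46*p/3 - 8/3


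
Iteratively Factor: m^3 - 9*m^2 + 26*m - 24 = (m - 3)*(m^2 - 6*m + 8) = (m - 4)*(m - 3)*(m - 2)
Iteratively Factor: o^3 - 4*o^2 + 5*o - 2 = (o - 1)*(o^2 - 3*o + 2) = (o - 2)*(o - 1)*(o - 1)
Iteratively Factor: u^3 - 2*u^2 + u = (u)*(u^2 - 2*u + 1) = u*(u - 1)*(u - 1)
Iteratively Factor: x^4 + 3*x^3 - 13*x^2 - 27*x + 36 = (x + 3)*(x^3 - 13*x + 12) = (x + 3)*(x + 4)*(x^2 - 4*x + 3) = (x - 1)*(x + 3)*(x + 4)*(x - 3)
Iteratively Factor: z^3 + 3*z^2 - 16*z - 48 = (z + 3)*(z^2 - 16) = (z - 4)*(z + 3)*(z + 4)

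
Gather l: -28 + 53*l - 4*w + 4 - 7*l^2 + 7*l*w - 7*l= -7*l^2 + l*(7*w + 46) - 4*w - 24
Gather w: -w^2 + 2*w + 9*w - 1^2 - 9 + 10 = -w^2 + 11*w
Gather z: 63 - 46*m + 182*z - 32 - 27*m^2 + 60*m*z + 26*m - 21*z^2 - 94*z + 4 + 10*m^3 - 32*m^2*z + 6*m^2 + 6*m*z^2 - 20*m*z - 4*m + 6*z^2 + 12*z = 10*m^3 - 21*m^2 - 24*m + z^2*(6*m - 15) + z*(-32*m^2 + 40*m + 100) + 35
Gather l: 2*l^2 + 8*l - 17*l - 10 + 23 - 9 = 2*l^2 - 9*l + 4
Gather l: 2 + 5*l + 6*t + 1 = 5*l + 6*t + 3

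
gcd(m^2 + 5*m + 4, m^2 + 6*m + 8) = m + 4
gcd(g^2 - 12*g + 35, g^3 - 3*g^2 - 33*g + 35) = g - 7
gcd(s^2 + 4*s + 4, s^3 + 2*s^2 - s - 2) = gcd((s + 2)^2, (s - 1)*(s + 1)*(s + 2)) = s + 2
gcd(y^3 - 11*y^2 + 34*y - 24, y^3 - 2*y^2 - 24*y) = y - 6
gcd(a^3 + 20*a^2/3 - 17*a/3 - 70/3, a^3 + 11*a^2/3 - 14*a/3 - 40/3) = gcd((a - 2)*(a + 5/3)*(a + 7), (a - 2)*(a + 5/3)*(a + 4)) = a^2 - a/3 - 10/3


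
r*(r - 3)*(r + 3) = r^3 - 9*r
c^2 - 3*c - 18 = (c - 6)*(c + 3)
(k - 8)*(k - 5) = k^2 - 13*k + 40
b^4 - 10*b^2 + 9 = (b - 3)*(b - 1)*(b + 1)*(b + 3)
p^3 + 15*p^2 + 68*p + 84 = (p + 2)*(p + 6)*(p + 7)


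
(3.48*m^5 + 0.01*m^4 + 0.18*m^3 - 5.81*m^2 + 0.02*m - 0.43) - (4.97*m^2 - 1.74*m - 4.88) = 3.48*m^5 + 0.01*m^4 + 0.18*m^3 - 10.78*m^2 + 1.76*m + 4.45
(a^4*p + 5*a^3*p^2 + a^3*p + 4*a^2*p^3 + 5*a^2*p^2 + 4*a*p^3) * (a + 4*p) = a^5*p + 9*a^4*p^2 + a^4*p + 24*a^3*p^3 + 9*a^3*p^2 + 16*a^2*p^4 + 24*a^2*p^3 + 16*a*p^4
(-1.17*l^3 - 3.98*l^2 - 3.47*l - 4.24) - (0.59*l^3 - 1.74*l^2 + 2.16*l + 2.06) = -1.76*l^3 - 2.24*l^2 - 5.63*l - 6.3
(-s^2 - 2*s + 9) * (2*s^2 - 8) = -2*s^4 - 4*s^3 + 26*s^2 + 16*s - 72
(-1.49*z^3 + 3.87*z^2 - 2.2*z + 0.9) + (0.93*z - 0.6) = -1.49*z^3 + 3.87*z^2 - 1.27*z + 0.3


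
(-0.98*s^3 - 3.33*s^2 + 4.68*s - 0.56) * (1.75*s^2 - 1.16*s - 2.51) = -1.715*s^5 - 4.6907*s^4 + 14.5126*s^3 + 1.9495*s^2 - 11.0972*s + 1.4056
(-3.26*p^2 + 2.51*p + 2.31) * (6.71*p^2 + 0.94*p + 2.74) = -21.8746*p^4 + 13.7777*p^3 + 8.9271*p^2 + 9.0488*p + 6.3294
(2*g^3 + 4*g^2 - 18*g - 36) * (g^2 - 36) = 2*g^5 + 4*g^4 - 90*g^3 - 180*g^2 + 648*g + 1296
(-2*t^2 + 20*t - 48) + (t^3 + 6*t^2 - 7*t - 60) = t^3 + 4*t^2 + 13*t - 108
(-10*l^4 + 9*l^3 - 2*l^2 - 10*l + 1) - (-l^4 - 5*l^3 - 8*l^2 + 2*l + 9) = -9*l^4 + 14*l^3 + 6*l^2 - 12*l - 8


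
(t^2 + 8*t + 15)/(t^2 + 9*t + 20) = (t + 3)/(t + 4)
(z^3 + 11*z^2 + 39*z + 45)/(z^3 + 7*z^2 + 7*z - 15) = (z + 3)/(z - 1)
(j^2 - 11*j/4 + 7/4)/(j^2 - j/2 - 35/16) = 4*(j - 1)/(4*j + 5)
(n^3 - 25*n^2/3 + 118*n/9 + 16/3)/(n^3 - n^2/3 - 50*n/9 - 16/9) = (n - 6)/(n + 2)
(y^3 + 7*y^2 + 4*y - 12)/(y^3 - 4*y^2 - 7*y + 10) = (y + 6)/(y - 5)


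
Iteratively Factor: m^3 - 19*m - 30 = (m + 3)*(m^2 - 3*m - 10) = (m + 2)*(m + 3)*(m - 5)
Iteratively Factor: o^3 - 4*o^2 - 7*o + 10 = (o - 5)*(o^2 + o - 2) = (o - 5)*(o + 2)*(o - 1)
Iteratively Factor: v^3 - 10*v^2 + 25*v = (v - 5)*(v^2 - 5*v) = (v - 5)^2*(v)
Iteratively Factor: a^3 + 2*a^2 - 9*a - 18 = (a - 3)*(a^2 + 5*a + 6) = (a - 3)*(a + 2)*(a + 3)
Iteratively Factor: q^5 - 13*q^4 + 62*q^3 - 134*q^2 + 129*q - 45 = (q - 1)*(q^4 - 12*q^3 + 50*q^2 - 84*q + 45) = (q - 3)*(q - 1)*(q^3 - 9*q^2 + 23*q - 15) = (q - 5)*(q - 3)*(q - 1)*(q^2 - 4*q + 3) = (q - 5)*(q - 3)*(q - 1)^2*(q - 3)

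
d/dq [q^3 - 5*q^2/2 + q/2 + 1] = 3*q^2 - 5*q + 1/2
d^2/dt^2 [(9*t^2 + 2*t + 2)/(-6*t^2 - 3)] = 2*(-8*t^3 + 30*t^2 + 12*t - 5)/(3*(8*t^6 + 12*t^4 + 6*t^2 + 1))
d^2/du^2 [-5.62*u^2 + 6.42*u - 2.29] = -11.2400000000000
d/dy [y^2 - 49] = 2*y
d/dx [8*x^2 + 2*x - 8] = 16*x + 2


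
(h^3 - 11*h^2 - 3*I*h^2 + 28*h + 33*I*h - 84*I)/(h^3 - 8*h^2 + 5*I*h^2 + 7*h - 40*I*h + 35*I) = (h^2 - h*(4 + 3*I) + 12*I)/(h^2 + h*(-1 + 5*I) - 5*I)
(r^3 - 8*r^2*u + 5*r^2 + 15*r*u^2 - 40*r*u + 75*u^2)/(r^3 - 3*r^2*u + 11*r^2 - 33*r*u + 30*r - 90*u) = (r - 5*u)/(r + 6)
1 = 1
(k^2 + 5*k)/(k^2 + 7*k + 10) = k/(k + 2)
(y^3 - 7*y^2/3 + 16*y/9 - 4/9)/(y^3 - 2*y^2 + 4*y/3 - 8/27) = 3*(y - 1)/(3*y - 2)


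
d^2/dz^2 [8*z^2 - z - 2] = 16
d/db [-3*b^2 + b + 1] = 1 - 6*b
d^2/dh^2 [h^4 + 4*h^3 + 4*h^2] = 12*h^2 + 24*h + 8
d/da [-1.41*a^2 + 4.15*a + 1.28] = 4.15 - 2.82*a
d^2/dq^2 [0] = 0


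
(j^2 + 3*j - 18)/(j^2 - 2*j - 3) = (j + 6)/(j + 1)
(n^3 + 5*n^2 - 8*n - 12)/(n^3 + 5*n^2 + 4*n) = (n^2 + 4*n - 12)/(n*(n + 4))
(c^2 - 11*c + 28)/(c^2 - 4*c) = (c - 7)/c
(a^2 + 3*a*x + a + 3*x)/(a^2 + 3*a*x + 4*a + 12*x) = (a + 1)/(a + 4)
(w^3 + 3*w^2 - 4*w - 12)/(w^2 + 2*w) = w + 1 - 6/w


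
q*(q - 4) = q^2 - 4*q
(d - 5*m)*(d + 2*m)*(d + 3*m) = d^3 - 19*d*m^2 - 30*m^3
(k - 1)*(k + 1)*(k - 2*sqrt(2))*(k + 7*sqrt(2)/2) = k^4 + 3*sqrt(2)*k^3/2 - 15*k^2 - 3*sqrt(2)*k/2 + 14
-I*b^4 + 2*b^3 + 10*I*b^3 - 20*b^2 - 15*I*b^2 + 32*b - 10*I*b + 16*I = (b - 8)*(b - 2)*(b + I)*(-I*b + 1)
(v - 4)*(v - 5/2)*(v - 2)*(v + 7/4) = v^4 - 27*v^3/4 + 65*v^2/8 + 81*v/4 - 35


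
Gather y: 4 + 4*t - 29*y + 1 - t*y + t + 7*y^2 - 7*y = 5*t + 7*y^2 + y*(-t - 36) + 5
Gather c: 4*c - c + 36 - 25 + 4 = 3*c + 15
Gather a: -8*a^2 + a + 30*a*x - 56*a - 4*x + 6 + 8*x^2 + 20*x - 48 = -8*a^2 + a*(30*x - 55) + 8*x^2 + 16*x - 42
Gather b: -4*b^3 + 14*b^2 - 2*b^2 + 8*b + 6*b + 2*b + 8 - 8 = -4*b^3 + 12*b^2 + 16*b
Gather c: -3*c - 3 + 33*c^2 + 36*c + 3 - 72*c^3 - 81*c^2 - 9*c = -72*c^3 - 48*c^2 + 24*c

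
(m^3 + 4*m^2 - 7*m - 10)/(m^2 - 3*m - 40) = (m^2 - m - 2)/(m - 8)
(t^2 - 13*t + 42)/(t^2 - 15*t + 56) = (t - 6)/(t - 8)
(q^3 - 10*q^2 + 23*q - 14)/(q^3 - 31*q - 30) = (-q^3 + 10*q^2 - 23*q + 14)/(-q^3 + 31*q + 30)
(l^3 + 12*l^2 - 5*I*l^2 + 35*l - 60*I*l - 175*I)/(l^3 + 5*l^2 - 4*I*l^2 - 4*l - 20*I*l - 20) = (l^2 + l*(7 - 5*I) - 35*I)/(l^2 - 4*I*l - 4)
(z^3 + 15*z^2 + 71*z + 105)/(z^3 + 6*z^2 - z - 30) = (z + 7)/(z - 2)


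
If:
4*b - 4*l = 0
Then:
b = l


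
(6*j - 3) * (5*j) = 30*j^2 - 15*j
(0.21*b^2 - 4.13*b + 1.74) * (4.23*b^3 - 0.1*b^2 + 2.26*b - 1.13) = 0.8883*b^5 - 17.4909*b^4 + 8.2478*b^3 - 9.7451*b^2 + 8.5993*b - 1.9662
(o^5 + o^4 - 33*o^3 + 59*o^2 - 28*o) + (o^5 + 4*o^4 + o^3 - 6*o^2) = 2*o^5 + 5*o^4 - 32*o^3 + 53*o^2 - 28*o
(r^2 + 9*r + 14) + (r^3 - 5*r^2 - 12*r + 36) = r^3 - 4*r^2 - 3*r + 50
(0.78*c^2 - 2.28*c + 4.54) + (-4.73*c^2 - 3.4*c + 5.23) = -3.95*c^2 - 5.68*c + 9.77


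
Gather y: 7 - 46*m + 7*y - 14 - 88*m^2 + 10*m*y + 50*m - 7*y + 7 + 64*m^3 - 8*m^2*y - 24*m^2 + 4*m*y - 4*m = 64*m^3 - 112*m^2 + y*(-8*m^2 + 14*m)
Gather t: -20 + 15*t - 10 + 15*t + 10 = 30*t - 20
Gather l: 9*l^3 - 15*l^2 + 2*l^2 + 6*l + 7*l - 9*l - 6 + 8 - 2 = 9*l^3 - 13*l^2 + 4*l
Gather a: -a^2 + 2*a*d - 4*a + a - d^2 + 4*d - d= -a^2 + a*(2*d - 3) - d^2 + 3*d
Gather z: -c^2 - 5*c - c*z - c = -c^2 - c*z - 6*c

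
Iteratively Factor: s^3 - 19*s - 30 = (s + 2)*(s^2 - 2*s - 15) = (s + 2)*(s + 3)*(s - 5)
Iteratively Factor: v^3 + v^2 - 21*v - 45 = (v + 3)*(v^2 - 2*v - 15) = (v - 5)*(v + 3)*(v + 3)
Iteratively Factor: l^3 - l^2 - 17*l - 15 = (l - 5)*(l^2 + 4*l + 3) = (l - 5)*(l + 3)*(l + 1)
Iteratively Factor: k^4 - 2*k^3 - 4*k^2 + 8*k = (k + 2)*(k^3 - 4*k^2 + 4*k) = (k - 2)*(k + 2)*(k^2 - 2*k) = (k - 2)^2*(k + 2)*(k)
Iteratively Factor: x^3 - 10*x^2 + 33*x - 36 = (x - 4)*(x^2 - 6*x + 9) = (x - 4)*(x - 3)*(x - 3)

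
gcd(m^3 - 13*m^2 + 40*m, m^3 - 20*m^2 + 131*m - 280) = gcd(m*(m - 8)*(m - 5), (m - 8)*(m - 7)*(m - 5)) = m^2 - 13*m + 40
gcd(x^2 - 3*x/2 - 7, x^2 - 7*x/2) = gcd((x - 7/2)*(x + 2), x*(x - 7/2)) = x - 7/2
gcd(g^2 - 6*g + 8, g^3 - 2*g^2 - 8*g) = g - 4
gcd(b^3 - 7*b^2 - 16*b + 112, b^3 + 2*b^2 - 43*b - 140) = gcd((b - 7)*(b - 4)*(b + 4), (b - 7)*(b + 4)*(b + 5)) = b^2 - 3*b - 28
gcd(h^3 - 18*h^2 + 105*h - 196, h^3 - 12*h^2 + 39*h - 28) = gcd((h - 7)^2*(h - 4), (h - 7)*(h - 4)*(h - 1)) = h^2 - 11*h + 28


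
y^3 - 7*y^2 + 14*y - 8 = (y - 4)*(y - 2)*(y - 1)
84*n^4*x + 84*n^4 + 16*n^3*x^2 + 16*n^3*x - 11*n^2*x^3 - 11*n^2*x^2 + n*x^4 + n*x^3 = (-7*n + x)*(-6*n + x)*(2*n + x)*(n*x + n)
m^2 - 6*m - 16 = (m - 8)*(m + 2)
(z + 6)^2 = z^2 + 12*z + 36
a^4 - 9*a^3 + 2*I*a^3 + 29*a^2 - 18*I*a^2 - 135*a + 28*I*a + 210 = (a - 7)*(a - 2)*(a - 3*I)*(a + 5*I)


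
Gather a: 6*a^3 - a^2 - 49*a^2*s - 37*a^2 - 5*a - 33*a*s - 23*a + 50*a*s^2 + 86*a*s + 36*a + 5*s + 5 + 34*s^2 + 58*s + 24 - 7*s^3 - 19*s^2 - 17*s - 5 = 6*a^3 + a^2*(-49*s - 38) + a*(50*s^2 + 53*s + 8) - 7*s^3 + 15*s^2 + 46*s + 24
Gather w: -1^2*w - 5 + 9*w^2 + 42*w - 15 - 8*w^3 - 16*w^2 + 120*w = -8*w^3 - 7*w^2 + 161*w - 20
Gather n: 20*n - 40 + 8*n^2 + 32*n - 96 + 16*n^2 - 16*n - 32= 24*n^2 + 36*n - 168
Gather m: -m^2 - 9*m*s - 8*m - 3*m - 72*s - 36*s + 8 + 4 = -m^2 + m*(-9*s - 11) - 108*s + 12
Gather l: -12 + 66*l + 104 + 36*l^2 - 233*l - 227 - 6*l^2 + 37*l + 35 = 30*l^2 - 130*l - 100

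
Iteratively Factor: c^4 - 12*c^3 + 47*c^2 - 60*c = (c - 3)*(c^3 - 9*c^2 + 20*c) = c*(c - 3)*(c^2 - 9*c + 20) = c*(c - 4)*(c - 3)*(c - 5)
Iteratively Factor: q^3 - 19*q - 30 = (q + 3)*(q^2 - 3*q - 10) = (q + 2)*(q + 3)*(q - 5)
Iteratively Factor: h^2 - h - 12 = (h + 3)*(h - 4)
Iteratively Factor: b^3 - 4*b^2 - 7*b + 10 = (b - 1)*(b^2 - 3*b - 10) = (b - 1)*(b + 2)*(b - 5)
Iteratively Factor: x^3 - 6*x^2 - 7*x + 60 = (x - 4)*(x^2 - 2*x - 15) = (x - 4)*(x + 3)*(x - 5)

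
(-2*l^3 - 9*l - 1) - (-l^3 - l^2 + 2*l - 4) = -l^3 + l^2 - 11*l + 3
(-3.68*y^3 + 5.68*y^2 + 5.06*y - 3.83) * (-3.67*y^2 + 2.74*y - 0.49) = 13.5056*y^5 - 30.9288*y^4 - 1.2038*y^3 + 25.1373*y^2 - 12.9736*y + 1.8767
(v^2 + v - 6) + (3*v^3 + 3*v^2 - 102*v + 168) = 3*v^3 + 4*v^2 - 101*v + 162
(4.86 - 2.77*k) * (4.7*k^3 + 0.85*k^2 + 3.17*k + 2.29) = -13.019*k^4 + 20.4875*k^3 - 4.6499*k^2 + 9.0629*k + 11.1294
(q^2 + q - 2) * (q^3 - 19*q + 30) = q^5 + q^4 - 21*q^3 + 11*q^2 + 68*q - 60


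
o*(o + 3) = o^2 + 3*o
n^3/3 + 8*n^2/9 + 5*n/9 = n*(n/3 + 1/3)*(n + 5/3)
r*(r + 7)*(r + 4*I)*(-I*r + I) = -I*r^4 + 4*r^3 - 6*I*r^3 + 24*r^2 + 7*I*r^2 - 28*r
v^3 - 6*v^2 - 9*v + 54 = (v - 6)*(v - 3)*(v + 3)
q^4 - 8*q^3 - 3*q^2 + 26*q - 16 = (q - 8)*(q - 1)^2*(q + 2)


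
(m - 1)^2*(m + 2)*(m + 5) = m^4 + 5*m^3 - 3*m^2 - 13*m + 10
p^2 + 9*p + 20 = (p + 4)*(p + 5)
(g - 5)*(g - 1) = g^2 - 6*g + 5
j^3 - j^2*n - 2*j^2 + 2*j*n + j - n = (j - 1)^2*(j - n)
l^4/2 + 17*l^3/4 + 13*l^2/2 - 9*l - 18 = (l/2 + 1)*(l - 3/2)*(l + 2)*(l + 6)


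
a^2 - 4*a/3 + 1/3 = (a - 1)*(a - 1/3)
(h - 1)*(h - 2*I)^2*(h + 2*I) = h^4 - h^3 - 2*I*h^3 + 4*h^2 + 2*I*h^2 - 4*h - 8*I*h + 8*I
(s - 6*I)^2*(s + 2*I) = s^3 - 10*I*s^2 - 12*s - 72*I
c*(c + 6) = c^2 + 6*c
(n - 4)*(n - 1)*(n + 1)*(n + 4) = n^4 - 17*n^2 + 16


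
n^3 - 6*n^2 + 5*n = n*(n - 5)*(n - 1)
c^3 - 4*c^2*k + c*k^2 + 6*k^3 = (c - 3*k)*(c - 2*k)*(c + k)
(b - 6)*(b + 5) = b^2 - b - 30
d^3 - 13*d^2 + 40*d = d*(d - 8)*(d - 5)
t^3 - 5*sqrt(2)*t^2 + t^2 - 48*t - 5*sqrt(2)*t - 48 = (t + 1)*(t - 8*sqrt(2))*(t + 3*sqrt(2))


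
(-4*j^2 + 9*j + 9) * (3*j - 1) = -12*j^3 + 31*j^2 + 18*j - 9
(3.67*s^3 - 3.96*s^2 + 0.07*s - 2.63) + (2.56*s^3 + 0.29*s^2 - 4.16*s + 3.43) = 6.23*s^3 - 3.67*s^2 - 4.09*s + 0.8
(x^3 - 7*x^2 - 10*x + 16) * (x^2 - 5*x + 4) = x^5 - 12*x^4 + 29*x^3 + 38*x^2 - 120*x + 64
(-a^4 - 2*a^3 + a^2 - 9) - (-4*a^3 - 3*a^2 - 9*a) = -a^4 + 2*a^3 + 4*a^2 + 9*a - 9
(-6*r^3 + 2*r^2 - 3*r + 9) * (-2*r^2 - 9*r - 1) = 12*r^5 + 50*r^4 - 6*r^3 + 7*r^2 - 78*r - 9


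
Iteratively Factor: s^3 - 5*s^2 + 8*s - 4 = (s - 1)*(s^2 - 4*s + 4) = (s - 2)*(s - 1)*(s - 2)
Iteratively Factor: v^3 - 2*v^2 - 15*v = (v - 5)*(v^2 + 3*v) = (v - 5)*(v + 3)*(v)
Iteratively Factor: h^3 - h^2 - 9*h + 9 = (h - 1)*(h^2 - 9) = (h - 1)*(h + 3)*(h - 3)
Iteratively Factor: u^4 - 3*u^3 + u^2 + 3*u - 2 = (u + 1)*(u^3 - 4*u^2 + 5*u - 2) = (u - 1)*(u + 1)*(u^2 - 3*u + 2) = (u - 2)*(u - 1)*(u + 1)*(u - 1)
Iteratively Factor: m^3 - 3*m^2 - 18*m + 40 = (m - 5)*(m^2 + 2*m - 8) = (m - 5)*(m + 4)*(m - 2)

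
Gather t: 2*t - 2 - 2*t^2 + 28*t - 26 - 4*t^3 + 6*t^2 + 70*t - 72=-4*t^3 + 4*t^2 + 100*t - 100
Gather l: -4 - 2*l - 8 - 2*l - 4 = -4*l - 16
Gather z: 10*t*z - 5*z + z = z*(10*t - 4)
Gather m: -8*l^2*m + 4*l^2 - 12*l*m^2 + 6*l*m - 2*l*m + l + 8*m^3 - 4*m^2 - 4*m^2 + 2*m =4*l^2 + l + 8*m^3 + m^2*(-12*l - 8) + m*(-8*l^2 + 4*l + 2)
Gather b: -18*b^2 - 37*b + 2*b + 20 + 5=-18*b^2 - 35*b + 25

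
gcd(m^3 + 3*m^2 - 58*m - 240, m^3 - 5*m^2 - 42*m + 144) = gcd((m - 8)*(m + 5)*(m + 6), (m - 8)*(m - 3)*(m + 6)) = m^2 - 2*m - 48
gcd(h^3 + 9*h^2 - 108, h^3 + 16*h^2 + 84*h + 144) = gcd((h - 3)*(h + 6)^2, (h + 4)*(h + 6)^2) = h^2 + 12*h + 36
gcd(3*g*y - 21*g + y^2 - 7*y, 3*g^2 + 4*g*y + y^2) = 3*g + y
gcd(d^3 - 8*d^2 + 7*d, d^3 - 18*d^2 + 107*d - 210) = d - 7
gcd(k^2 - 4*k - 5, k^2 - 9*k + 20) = k - 5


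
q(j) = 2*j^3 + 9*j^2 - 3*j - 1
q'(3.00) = 105.00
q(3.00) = 125.00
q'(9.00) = 645.00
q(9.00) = 2159.00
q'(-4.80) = 48.84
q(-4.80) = -0.42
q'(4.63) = 208.96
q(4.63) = 376.55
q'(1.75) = 46.88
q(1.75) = 32.03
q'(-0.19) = -6.20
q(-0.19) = -0.12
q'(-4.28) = 29.87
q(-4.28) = 19.90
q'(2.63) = 85.84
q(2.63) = 89.74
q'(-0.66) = -12.27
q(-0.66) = 4.33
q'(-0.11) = -4.91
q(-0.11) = -0.56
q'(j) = 6*j^2 + 18*j - 3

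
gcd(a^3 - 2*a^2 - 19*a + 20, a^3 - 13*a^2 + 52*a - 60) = a - 5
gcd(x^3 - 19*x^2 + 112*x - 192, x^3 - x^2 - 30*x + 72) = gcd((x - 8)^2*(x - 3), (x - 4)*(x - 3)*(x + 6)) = x - 3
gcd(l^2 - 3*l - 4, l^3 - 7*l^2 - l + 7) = l + 1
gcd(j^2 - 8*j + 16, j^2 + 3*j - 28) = j - 4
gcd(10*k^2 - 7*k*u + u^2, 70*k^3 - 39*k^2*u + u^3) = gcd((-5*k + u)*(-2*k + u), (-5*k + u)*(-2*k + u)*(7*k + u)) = 10*k^2 - 7*k*u + u^2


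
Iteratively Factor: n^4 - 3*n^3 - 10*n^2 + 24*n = (n - 4)*(n^3 + n^2 - 6*n) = (n - 4)*(n - 2)*(n^2 + 3*n) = (n - 4)*(n - 2)*(n + 3)*(n)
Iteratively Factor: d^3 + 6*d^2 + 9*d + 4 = (d + 1)*(d^2 + 5*d + 4) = (d + 1)^2*(d + 4)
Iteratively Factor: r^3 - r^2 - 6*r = (r + 2)*(r^2 - 3*r) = (r - 3)*(r + 2)*(r)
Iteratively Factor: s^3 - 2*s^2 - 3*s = (s - 3)*(s^2 + s) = s*(s - 3)*(s + 1)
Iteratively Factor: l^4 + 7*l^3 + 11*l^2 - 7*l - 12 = (l + 4)*(l^3 + 3*l^2 - l - 3) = (l + 3)*(l + 4)*(l^2 - 1) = (l - 1)*(l + 3)*(l + 4)*(l + 1)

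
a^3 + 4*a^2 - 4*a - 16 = (a - 2)*(a + 2)*(a + 4)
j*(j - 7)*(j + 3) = j^3 - 4*j^2 - 21*j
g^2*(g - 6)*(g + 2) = g^4 - 4*g^3 - 12*g^2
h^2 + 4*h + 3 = (h + 1)*(h + 3)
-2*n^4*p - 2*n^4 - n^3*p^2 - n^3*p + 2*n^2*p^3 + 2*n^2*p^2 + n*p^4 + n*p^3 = (-n + p)*(n + p)*(2*n + p)*(n*p + n)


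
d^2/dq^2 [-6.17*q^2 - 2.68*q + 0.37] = -12.3400000000000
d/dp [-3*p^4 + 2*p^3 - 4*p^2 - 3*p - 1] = -12*p^3 + 6*p^2 - 8*p - 3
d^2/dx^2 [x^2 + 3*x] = 2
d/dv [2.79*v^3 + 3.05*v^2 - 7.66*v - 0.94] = 8.37*v^2 + 6.1*v - 7.66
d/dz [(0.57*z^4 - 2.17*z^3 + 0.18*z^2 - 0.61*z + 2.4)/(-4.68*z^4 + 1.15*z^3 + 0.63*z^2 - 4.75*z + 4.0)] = (-9.5001*z^6 + 2.403*z^5 - 18.261*z^4 + 76.066*z^3 - 34.7907*z^2 - 1.584*z + 8.96)/(21.9024*z^8 - 10.764*z^7 - 4.5743*z^6 + 45.909*z^5 - 47.9681*z^4 + 3.215*z^3 + 27.6025*z^2 - 38.0*z + 16.0)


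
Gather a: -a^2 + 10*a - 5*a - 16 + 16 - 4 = -a^2 + 5*a - 4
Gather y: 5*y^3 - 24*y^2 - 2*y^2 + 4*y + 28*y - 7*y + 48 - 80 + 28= 5*y^3 - 26*y^2 + 25*y - 4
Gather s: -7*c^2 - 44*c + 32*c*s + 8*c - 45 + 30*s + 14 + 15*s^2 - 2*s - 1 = -7*c^2 - 36*c + 15*s^2 + s*(32*c + 28) - 32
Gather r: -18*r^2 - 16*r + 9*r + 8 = -18*r^2 - 7*r + 8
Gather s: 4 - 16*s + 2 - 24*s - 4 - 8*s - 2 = -48*s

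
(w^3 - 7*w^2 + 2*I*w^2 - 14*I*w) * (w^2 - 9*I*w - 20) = w^5 - 7*w^4 - 7*I*w^4 - 2*w^3 + 49*I*w^3 + 14*w^2 - 40*I*w^2 + 280*I*w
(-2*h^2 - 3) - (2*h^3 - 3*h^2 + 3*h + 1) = -2*h^3 + h^2 - 3*h - 4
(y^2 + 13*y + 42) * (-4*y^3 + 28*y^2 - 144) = -4*y^5 - 24*y^4 + 196*y^3 + 1032*y^2 - 1872*y - 6048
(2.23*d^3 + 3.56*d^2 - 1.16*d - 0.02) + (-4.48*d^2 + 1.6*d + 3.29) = 2.23*d^3 - 0.92*d^2 + 0.44*d + 3.27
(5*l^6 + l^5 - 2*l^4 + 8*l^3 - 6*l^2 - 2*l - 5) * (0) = 0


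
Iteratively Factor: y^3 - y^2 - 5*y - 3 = (y - 3)*(y^2 + 2*y + 1) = (y - 3)*(y + 1)*(y + 1)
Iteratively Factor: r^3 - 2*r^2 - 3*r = (r)*(r^2 - 2*r - 3) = r*(r + 1)*(r - 3)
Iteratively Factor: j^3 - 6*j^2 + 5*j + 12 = (j - 4)*(j^2 - 2*j - 3) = (j - 4)*(j - 3)*(j + 1)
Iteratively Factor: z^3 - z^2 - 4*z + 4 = (z + 2)*(z^2 - 3*z + 2) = (z - 1)*(z + 2)*(z - 2)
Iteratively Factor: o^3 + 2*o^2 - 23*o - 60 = (o + 3)*(o^2 - o - 20) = (o - 5)*(o + 3)*(o + 4)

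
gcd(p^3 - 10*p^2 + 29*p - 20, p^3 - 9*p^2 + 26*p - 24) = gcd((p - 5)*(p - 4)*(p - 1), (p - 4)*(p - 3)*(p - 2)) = p - 4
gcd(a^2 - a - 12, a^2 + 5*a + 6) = a + 3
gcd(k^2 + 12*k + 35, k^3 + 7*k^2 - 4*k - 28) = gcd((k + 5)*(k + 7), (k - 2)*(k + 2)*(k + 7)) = k + 7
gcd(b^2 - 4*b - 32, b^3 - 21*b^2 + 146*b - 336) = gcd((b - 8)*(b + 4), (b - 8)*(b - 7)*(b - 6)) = b - 8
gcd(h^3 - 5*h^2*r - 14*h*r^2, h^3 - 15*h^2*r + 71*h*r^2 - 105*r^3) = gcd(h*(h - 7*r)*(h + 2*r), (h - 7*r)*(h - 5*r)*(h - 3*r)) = -h + 7*r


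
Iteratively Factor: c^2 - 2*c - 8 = (c + 2)*(c - 4)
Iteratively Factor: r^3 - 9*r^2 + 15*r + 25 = (r - 5)*(r^2 - 4*r - 5) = (r - 5)*(r + 1)*(r - 5)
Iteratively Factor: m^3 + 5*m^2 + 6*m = (m + 3)*(m^2 + 2*m) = (m + 2)*(m + 3)*(m)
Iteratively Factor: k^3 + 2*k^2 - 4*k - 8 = (k + 2)*(k^2 - 4) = (k + 2)^2*(k - 2)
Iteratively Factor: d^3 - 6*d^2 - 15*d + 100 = (d - 5)*(d^2 - d - 20) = (d - 5)*(d + 4)*(d - 5)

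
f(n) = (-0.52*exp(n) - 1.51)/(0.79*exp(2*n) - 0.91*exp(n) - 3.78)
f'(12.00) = 0.00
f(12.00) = 0.00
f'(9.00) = 0.00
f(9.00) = 0.00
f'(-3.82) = 0.00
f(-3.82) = 0.40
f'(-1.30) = 0.02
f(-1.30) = 0.42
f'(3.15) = 0.04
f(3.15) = -0.03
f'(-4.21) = 0.00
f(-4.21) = 0.40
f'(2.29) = 0.15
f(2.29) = -0.10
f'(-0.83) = 0.05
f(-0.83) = 0.43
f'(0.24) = 0.41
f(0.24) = 0.59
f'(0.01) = 0.23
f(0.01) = 0.52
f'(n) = (-0.52*exp(n) - 1.51)*(-1.58*exp(2*n) + 0.91*exp(n))/(0.79*exp(2*n) - 0.91*exp(n) - 3.78)^2 - 0.52*exp(n)/(0.79*exp(2*n) - 0.91*exp(n) - 3.78) = (0.4108*exp(2*n) + 2.3858*exp(n) + 0.5915)*exp(n)/(0.6241*exp(4*n) - 1.4378*exp(3*n) - 5.1443*exp(2*n) + 6.8796*exp(n) + 14.2884)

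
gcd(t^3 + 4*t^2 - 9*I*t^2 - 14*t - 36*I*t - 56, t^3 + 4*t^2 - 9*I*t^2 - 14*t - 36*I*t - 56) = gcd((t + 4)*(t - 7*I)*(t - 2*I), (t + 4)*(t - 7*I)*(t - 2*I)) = t^3 + t^2*(4 - 9*I) + t*(-14 - 36*I) - 56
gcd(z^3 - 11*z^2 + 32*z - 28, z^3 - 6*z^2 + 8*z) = z - 2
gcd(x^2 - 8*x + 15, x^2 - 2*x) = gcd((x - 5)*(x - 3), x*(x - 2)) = 1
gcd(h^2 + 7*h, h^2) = h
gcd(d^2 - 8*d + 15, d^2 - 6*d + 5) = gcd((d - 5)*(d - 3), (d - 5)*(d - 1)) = d - 5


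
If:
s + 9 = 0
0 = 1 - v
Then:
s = -9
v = 1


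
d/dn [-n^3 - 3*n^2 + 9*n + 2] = -3*n^2 - 6*n + 9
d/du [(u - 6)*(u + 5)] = 2*u - 1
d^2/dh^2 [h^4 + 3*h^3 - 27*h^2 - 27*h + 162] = 12*h^2 + 18*h - 54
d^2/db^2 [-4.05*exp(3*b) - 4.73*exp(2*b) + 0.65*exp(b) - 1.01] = (-36.45*exp(2*b) - 18.92*exp(b) + 0.65)*exp(b)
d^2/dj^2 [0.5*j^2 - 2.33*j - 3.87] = 1.00000000000000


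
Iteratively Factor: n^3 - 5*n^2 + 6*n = (n - 2)*(n^2 - 3*n) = (n - 3)*(n - 2)*(n)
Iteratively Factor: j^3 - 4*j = (j + 2)*(j^2 - 2*j) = (j - 2)*(j + 2)*(j)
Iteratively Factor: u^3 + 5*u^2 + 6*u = (u + 2)*(u^2 + 3*u) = (u + 2)*(u + 3)*(u)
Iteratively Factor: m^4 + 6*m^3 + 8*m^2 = (m)*(m^3 + 6*m^2 + 8*m) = m^2*(m^2 + 6*m + 8) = m^2*(m + 4)*(m + 2)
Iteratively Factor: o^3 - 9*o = (o - 3)*(o^2 + 3*o) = o*(o - 3)*(o + 3)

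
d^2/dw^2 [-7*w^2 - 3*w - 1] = -14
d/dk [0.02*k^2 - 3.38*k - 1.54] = 0.04*k - 3.38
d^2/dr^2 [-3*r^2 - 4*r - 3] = -6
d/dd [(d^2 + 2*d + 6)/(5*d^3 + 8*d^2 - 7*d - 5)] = (-5*d^4 - 20*d^3 - 113*d^2 - 106*d + 32)/(25*d^6 + 80*d^5 - 6*d^4 - 162*d^3 - 31*d^2 + 70*d + 25)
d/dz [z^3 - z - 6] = 3*z^2 - 1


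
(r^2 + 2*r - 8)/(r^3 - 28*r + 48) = (r + 4)/(r^2 + 2*r - 24)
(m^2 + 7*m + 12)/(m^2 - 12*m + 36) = (m^2 + 7*m + 12)/(m^2 - 12*m + 36)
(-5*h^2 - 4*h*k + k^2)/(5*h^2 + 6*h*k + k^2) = (-5*h + k)/(5*h + k)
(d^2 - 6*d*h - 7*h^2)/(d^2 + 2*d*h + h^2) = (d - 7*h)/(d + h)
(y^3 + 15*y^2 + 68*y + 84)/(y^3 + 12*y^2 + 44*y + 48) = (y + 7)/(y + 4)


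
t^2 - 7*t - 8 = (t - 8)*(t + 1)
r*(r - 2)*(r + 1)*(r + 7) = r^4 + 6*r^3 - 9*r^2 - 14*r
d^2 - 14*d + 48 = (d - 8)*(d - 6)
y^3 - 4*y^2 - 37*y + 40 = (y - 8)*(y - 1)*(y + 5)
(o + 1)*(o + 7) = o^2 + 8*o + 7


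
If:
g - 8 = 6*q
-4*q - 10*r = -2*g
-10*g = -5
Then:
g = 1/2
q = -5/4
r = 3/5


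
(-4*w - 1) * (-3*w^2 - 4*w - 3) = 12*w^3 + 19*w^2 + 16*w + 3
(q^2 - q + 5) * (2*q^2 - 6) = 2*q^4 - 2*q^3 + 4*q^2 + 6*q - 30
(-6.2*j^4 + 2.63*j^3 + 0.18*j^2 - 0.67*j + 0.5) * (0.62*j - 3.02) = -3.844*j^5 + 20.3546*j^4 - 7.831*j^3 - 0.959*j^2 + 2.3334*j - 1.51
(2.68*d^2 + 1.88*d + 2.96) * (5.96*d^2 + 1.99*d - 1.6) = 15.9728*d^4 + 16.538*d^3 + 17.0948*d^2 + 2.8824*d - 4.736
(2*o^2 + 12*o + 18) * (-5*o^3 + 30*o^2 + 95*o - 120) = -10*o^5 + 460*o^3 + 1440*o^2 + 270*o - 2160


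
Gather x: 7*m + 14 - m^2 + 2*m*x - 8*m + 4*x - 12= -m^2 - m + x*(2*m + 4) + 2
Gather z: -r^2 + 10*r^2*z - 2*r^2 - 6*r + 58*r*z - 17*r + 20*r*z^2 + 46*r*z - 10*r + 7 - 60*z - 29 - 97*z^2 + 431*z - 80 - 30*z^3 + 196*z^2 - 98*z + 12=-3*r^2 - 33*r - 30*z^3 + z^2*(20*r + 99) + z*(10*r^2 + 104*r + 273) - 90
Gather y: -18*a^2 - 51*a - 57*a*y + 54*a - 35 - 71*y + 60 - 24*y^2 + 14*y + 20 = -18*a^2 + 3*a - 24*y^2 + y*(-57*a - 57) + 45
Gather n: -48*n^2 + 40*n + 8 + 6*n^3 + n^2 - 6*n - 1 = 6*n^3 - 47*n^2 + 34*n + 7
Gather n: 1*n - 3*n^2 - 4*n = -3*n^2 - 3*n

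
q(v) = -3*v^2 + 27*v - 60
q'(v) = 27 - 6*v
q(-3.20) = -177.12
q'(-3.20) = 46.20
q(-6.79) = -381.64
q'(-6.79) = 67.74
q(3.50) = -2.25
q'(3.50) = 6.00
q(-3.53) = -192.69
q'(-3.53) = 48.18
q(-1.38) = -102.97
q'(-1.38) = 35.28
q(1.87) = -20.00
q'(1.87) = 15.78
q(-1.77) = -117.19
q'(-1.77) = 37.62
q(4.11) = 0.29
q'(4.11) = 2.34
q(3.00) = -6.00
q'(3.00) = 9.00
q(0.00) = -60.00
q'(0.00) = 27.00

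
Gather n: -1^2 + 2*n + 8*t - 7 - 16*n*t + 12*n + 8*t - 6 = n*(14 - 16*t) + 16*t - 14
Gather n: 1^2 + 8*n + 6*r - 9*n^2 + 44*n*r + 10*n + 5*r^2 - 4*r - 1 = -9*n^2 + n*(44*r + 18) + 5*r^2 + 2*r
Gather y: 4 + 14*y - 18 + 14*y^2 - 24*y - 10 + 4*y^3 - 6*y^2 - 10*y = 4*y^3 + 8*y^2 - 20*y - 24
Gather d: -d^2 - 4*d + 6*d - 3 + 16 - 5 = -d^2 + 2*d + 8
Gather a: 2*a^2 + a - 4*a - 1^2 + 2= 2*a^2 - 3*a + 1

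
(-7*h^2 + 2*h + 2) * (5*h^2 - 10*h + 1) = -35*h^4 + 80*h^3 - 17*h^2 - 18*h + 2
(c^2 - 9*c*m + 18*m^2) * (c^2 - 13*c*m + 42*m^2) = c^4 - 22*c^3*m + 177*c^2*m^2 - 612*c*m^3 + 756*m^4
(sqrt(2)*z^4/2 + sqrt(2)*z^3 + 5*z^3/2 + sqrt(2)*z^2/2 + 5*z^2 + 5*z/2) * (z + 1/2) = sqrt(2)*z^5/2 + 5*sqrt(2)*z^4/4 + 5*z^4/2 + sqrt(2)*z^3 + 25*z^3/4 + sqrt(2)*z^2/4 + 5*z^2 + 5*z/4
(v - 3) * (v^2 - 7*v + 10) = v^3 - 10*v^2 + 31*v - 30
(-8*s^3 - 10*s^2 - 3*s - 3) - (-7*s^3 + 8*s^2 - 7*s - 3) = -s^3 - 18*s^2 + 4*s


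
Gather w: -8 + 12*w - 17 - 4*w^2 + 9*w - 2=-4*w^2 + 21*w - 27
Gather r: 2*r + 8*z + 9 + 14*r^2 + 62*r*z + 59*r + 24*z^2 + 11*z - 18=14*r^2 + r*(62*z + 61) + 24*z^2 + 19*z - 9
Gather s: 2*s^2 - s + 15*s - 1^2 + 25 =2*s^2 + 14*s + 24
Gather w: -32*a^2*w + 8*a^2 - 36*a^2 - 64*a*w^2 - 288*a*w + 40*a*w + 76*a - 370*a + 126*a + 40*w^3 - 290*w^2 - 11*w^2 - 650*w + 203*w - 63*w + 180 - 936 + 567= -28*a^2 - 168*a + 40*w^3 + w^2*(-64*a - 301) + w*(-32*a^2 - 248*a - 510) - 189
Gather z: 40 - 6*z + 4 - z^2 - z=-z^2 - 7*z + 44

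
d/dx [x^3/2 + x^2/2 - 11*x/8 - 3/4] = 3*x^2/2 + x - 11/8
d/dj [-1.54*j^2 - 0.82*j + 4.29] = -3.08*j - 0.82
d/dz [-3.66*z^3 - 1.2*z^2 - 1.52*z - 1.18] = -10.98*z^2 - 2.4*z - 1.52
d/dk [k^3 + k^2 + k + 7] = 3*k^2 + 2*k + 1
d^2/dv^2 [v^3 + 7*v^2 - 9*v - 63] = 6*v + 14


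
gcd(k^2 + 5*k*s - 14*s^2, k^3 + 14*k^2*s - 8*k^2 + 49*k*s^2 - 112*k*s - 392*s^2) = k + 7*s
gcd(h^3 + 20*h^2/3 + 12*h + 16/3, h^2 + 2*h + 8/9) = h + 2/3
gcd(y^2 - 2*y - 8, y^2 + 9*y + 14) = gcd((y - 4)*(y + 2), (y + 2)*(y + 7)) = y + 2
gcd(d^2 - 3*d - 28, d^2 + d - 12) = d + 4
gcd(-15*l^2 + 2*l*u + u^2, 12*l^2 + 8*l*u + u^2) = 1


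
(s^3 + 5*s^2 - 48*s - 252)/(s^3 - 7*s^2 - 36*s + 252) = (s + 6)/(s - 6)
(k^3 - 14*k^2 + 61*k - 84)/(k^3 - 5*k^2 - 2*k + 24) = (k - 7)/(k + 2)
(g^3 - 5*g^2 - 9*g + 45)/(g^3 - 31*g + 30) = (g^2 - 9)/(g^2 + 5*g - 6)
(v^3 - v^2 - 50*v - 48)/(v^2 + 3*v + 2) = (v^2 - 2*v - 48)/(v + 2)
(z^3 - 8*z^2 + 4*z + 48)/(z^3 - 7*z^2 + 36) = (z - 4)/(z - 3)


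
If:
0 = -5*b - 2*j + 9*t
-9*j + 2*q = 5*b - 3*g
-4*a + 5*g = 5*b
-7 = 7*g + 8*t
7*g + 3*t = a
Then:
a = -5*t - 7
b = 20*t/7 + 23/5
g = -8*t/7 - 1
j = -37*t/14 - 23/2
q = -85*t/28 - 155/4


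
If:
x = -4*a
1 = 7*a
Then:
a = 1/7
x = -4/7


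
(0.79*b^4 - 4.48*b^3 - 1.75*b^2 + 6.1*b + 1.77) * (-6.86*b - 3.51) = -5.4194*b^5 + 27.9599*b^4 + 27.7298*b^3 - 35.7035*b^2 - 33.5532*b - 6.2127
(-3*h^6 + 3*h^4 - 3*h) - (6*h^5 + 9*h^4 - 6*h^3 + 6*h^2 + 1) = -3*h^6 - 6*h^5 - 6*h^4 + 6*h^3 - 6*h^2 - 3*h - 1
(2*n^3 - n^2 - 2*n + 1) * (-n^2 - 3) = -2*n^5 + n^4 - 4*n^3 + 2*n^2 + 6*n - 3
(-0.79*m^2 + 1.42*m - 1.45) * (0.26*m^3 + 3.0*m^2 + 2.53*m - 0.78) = -0.2054*m^5 - 2.0008*m^4 + 1.8843*m^3 - 0.1412*m^2 - 4.7761*m + 1.131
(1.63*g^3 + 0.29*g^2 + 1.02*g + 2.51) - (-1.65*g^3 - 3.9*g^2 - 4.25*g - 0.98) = 3.28*g^3 + 4.19*g^2 + 5.27*g + 3.49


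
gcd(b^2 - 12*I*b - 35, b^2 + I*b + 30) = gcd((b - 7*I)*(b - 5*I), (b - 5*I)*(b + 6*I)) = b - 5*I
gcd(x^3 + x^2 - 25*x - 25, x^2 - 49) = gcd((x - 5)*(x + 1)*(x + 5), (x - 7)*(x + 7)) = 1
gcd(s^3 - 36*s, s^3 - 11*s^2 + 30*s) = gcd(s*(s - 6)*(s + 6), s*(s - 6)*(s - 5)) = s^2 - 6*s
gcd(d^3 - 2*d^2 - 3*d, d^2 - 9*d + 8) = 1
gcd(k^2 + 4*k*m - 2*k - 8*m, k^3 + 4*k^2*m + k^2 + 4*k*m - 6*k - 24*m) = k^2 + 4*k*m - 2*k - 8*m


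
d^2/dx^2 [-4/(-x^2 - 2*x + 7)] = 8*(-x^2 - 2*x + 4*(x + 1)^2 + 7)/(x^2 + 2*x - 7)^3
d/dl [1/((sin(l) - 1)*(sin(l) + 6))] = -(2*sin(l) + 5)*cos(l)/((sin(l) - 1)^2*(sin(l) + 6)^2)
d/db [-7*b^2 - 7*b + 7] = -14*b - 7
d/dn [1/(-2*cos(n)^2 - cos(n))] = -(sin(n)/cos(n)^2 + 4*tan(n))/(2*cos(n) + 1)^2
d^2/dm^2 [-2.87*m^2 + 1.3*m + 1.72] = -5.74000000000000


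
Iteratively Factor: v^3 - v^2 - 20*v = (v)*(v^2 - v - 20) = v*(v + 4)*(v - 5)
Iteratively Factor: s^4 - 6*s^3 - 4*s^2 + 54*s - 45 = (s + 3)*(s^3 - 9*s^2 + 23*s - 15) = (s - 5)*(s + 3)*(s^2 - 4*s + 3) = (s - 5)*(s - 3)*(s + 3)*(s - 1)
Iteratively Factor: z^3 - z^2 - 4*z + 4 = (z - 2)*(z^2 + z - 2) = (z - 2)*(z - 1)*(z + 2)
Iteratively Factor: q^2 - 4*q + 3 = (q - 3)*(q - 1)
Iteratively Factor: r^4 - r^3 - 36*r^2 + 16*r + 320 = (r - 4)*(r^3 + 3*r^2 - 24*r - 80) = (r - 4)*(r + 4)*(r^2 - r - 20) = (r - 4)*(r + 4)^2*(r - 5)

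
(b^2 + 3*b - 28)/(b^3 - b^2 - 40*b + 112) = 1/(b - 4)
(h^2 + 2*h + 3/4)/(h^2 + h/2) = (h + 3/2)/h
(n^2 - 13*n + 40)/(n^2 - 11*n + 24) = (n - 5)/(n - 3)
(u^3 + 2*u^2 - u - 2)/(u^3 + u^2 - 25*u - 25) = (u^2 + u - 2)/(u^2 - 25)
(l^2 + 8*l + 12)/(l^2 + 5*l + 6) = (l + 6)/(l + 3)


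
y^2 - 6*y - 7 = (y - 7)*(y + 1)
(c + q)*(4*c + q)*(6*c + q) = 24*c^3 + 34*c^2*q + 11*c*q^2 + q^3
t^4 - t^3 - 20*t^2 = t^2*(t - 5)*(t + 4)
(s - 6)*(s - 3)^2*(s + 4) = s^4 - 8*s^3 - 3*s^2 + 126*s - 216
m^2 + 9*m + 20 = (m + 4)*(m + 5)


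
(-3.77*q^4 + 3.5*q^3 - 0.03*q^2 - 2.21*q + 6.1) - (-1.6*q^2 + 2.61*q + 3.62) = -3.77*q^4 + 3.5*q^3 + 1.57*q^2 - 4.82*q + 2.48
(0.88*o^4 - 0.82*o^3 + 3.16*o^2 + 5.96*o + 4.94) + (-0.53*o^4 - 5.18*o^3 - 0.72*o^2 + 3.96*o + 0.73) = 0.35*o^4 - 6.0*o^3 + 2.44*o^2 + 9.92*o + 5.67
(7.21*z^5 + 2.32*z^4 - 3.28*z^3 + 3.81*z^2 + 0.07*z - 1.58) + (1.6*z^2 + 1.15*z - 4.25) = 7.21*z^5 + 2.32*z^4 - 3.28*z^3 + 5.41*z^2 + 1.22*z - 5.83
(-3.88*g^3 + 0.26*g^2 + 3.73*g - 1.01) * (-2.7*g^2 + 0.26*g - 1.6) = 10.476*g^5 - 1.7108*g^4 - 3.7954*g^3 + 3.2808*g^2 - 6.2306*g + 1.616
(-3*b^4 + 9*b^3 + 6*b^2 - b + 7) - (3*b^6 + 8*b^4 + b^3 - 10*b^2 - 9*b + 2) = -3*b^6 - 11*b^4 + 8*b^3 + 16*b^2 + 8*b + 5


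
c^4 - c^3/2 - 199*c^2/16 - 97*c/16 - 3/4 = (c - 4)*(c + 1/4)^2*(c + 3)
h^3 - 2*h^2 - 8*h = h*(h - 4)*(h + 2)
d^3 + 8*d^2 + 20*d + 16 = (d + 2)^2*(d + 4)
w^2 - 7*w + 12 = (w - 4)*(w - 3)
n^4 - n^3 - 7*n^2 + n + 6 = (n - 3)*(n - 1)*(n + 1)*(n + 2)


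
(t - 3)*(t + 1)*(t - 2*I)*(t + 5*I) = t^4 - 2*t^3 + 3*I*t^3 + 7*t^2 - 6*I*t^2 - 20*t - 9*I*t - 30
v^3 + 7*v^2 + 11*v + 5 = (v + 1)^2*(v + 5)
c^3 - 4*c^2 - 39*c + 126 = (c - 7)*(c - 3)*(c + 6)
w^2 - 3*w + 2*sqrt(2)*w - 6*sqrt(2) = (w - 3)*(w + 2*sqrt(2))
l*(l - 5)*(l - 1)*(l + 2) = l^4 - 4*l^3 - 7*l^2 + 10*l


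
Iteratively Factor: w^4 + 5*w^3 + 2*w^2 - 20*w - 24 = (w - 2)*(w^3 + 7*w^2 + 16*w + 12) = (w - 2)*(w + 3)*(w^2 + 4*w + 4) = (w - 2)*(w + 2)*(w + 3)*(w + 2)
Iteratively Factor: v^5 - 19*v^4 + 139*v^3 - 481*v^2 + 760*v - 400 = (v - 4)*(v^4 - 15*v^3 + 79*v^2 - 165*v + 100) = (v - 5)*(v - 4)*(v^3 - 10*v^2 + 29*v - 20) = (v - 5)*(v - 4)^2*(v^2 - 6*v + 5) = (v - 5)^2*(v - 4)^2*(v - 1)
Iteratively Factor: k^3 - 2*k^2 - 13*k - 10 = (k - 5)*(k^2 + 3*k + 2) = (k - 5)*(k + 1)*(k + 2)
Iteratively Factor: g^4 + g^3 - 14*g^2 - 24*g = (g - 4)*(g^3 + 5*g^2 + 6*g) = g*(g - 4)*(g^2 + 5*g + 6) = g*(g - 4)*(g + 3)*(g + 2)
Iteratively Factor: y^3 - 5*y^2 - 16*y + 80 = (y - 4)*(y^2 - y - 20) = (y - 5)*(y - 4)*(y + 4)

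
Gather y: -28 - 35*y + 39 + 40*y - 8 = 5*y + 3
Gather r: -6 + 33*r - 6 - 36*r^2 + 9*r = -36*r^2 + 42*r - 12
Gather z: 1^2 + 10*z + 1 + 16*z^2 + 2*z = 16*z^2 + 12*z + 2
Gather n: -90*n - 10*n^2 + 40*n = -10*n^2 - 50*n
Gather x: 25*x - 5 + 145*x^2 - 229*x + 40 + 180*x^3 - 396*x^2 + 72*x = 180*x^3 - 251*x^2 - 132*x + 35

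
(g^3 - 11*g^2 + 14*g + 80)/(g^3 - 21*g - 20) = (g^2 - 6*g - 16)/(g^2 + 5*g + 4)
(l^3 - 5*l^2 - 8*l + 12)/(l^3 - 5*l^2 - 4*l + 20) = (l^2 - 7*l + 6)/(l^2 - 7*l + 10)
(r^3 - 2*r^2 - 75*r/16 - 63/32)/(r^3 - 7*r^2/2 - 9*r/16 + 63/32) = (4*r + 3)/(4*r - 3)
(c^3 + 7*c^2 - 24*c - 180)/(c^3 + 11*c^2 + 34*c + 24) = (c^2 + c - 30)/(c^2 + 5*c + 4)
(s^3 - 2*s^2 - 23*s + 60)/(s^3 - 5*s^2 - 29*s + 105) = (s - 4)/(s - 7)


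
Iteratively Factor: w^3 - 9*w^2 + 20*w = (w - 4)*(w^2 - 5*w) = w*(w - 4)*(w - 5)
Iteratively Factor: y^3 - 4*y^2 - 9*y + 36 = (y - 4)*(y^2 - 9) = (y - 4)*(y - 3)*(y + 3)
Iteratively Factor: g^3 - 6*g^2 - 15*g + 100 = (g - 5)*(g^2 - g - 20) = (g - 5)*(g + 4)*(g - 5)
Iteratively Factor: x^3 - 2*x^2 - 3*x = (x)*(x^2 - 2*x - 3) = x*(x + 1)*(x - 3)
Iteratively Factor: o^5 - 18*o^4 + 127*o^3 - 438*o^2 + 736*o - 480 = (o - 3)*(o^4 - 15*o^3 + 82*o^2 - 192*o + 160) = (o - 5)*(o - 3)*(o^3 - 10*o^2 + 32*o - 32) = (o - 5)*(o - 3)*(o - 2)*(o^2 - 8*o + 16) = (o - 5)*(o - 4)*(o - 3)*(o - 2)*(o - 4)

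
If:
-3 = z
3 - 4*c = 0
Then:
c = 3/4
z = -3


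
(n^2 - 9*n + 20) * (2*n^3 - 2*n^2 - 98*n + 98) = 2*n^5 - 20*n^4 - 40*n^3 + 940*n^2 - 2842*n + 1960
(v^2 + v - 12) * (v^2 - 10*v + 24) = v^4 - 9*v^3 + 2*v^2 + 144*v - 288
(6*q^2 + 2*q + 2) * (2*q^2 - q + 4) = 12*q^4 - 2*q^3 + 26*q^2 + 6*q + 8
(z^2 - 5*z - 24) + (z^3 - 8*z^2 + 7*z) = z^3 - 7*z^2 + 2*z - 24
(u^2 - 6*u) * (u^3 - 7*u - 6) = u^5 - 6*u^4 - 7*u^3 + 36*u^2 + 36*u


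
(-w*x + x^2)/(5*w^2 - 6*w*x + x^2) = x/(-5*w + x)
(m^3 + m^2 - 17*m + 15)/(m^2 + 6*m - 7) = (m^2 + 2*m - 15)/(m + 7)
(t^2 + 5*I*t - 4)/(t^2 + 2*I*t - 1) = (t + 4*I)/(t + I)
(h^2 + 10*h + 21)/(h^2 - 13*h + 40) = (h^2 + 10*h + 21)/(h^2 - 13*h + 40)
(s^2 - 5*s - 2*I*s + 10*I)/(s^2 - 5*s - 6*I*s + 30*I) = (s - 2*I)/(s - 6*I)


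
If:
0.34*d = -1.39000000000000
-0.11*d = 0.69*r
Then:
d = -4.09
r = 0.65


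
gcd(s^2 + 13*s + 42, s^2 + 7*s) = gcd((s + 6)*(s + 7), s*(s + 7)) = s + 7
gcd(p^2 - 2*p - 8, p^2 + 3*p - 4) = 1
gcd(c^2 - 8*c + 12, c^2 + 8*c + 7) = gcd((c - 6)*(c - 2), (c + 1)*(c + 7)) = 1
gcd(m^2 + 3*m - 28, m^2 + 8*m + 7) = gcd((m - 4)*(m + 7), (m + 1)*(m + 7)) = m + 7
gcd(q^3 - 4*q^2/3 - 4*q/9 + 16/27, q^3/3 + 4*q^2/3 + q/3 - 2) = 1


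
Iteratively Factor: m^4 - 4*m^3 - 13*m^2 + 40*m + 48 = (m - 4)*(m^3 - 13*m - 12) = (m - 4)^2*(m^2 + 4*m + 3) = (m - 4)^2*(m + 1)*(m + 3)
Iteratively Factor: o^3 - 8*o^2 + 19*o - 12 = (o - 4)*(o^2 - 4*o + 3) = (o - 4)*(o - 1)*(o - 3)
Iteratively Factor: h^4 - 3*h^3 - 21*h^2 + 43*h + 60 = (h + 1)*(h^3 - 4*h^2 - 17*h + 60) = (h + 1)*(h + 4)*(h^2 - 8*h + 15) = (h - 5)*(h + 1)*(h + 4)*(h - 3)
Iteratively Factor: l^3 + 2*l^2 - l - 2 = (l + 1)*(l^2 + l - 2) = (l + 1)*(l + 2)*(l - 1)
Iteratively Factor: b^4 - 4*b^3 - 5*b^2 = (b)*(b^3 - 4*b^2 - 5*b) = b*(b + 1)*(b^2 - 5*b) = b^2*(b + 1)*(b - 5)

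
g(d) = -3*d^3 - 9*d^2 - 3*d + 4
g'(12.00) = -1515.00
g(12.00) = -6512.00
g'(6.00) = -435.00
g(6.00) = -986.00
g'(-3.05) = -31.82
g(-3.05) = 14.55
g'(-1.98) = -2.64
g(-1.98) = -2.06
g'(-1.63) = 2.43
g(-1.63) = -2.03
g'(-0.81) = 5.68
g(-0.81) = 2.12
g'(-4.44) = -100.50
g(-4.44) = 102.48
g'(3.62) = -186.10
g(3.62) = -267.11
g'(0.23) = -7.62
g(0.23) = 2.80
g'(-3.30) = -41.61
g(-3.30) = 23.70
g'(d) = -9*d^2 - 18*d - 3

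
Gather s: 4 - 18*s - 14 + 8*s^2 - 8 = 8*s^2 - 18*s - 18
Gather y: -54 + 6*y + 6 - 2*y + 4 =4*y - 44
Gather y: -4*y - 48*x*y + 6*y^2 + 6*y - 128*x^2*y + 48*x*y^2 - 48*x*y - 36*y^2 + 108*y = y^2*(48*x - 30) + y*(-128*x^2 - 96*x + 110)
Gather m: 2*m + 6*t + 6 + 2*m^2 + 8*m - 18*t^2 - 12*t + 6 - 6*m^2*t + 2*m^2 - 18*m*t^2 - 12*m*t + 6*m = m^2*(4 - 6*t) + m*(-18*t^2 - 12*t + 16) - 18*t^2 - 6*t + 12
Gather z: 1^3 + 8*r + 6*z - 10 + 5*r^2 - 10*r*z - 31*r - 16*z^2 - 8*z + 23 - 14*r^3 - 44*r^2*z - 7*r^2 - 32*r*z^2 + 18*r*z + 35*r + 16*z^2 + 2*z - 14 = -14*r^3 - 2*r^2 - 32*r*z^2 + 12*r + z*(-44*r^2 + 8*r)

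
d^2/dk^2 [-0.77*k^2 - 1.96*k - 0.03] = -1.54000000000000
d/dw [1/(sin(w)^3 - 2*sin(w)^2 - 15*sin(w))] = (-3*cos(w) + 4/tan(w) + 15*cos(w)/sin(w)^2)/((sin(w) - 5)^2*(sin(w) + 3)^2)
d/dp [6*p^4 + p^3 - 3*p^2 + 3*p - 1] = 24*p^3 + 3*p^2 - 6*p + 3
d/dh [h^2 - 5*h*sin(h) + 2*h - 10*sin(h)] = -5*h*cos(h) + 2*h - 5*sin(h) - 10*cos(h) + 2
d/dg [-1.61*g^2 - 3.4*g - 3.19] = -3.22*g - 3.4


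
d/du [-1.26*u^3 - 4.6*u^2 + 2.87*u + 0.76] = -3.78*u^2 - 9.2*u + 2.87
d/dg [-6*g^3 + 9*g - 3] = 9 - 18*g^2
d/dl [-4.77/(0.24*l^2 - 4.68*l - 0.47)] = (2.2896*l - 22.3236)/(-0.24*l^2 + 4.68*l + 0.47)^2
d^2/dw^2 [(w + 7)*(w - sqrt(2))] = 2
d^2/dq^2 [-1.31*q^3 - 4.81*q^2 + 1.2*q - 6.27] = -7.86*q - 9.62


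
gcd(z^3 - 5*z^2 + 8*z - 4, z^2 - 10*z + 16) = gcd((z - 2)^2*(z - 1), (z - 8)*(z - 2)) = z - 2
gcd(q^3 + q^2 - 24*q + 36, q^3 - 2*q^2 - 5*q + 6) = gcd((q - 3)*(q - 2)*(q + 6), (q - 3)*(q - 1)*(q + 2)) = q - 3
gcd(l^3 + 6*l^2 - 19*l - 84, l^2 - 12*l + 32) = l - 4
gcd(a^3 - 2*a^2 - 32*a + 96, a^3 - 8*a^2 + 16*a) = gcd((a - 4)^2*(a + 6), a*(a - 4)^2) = a^2 - 8*a + 16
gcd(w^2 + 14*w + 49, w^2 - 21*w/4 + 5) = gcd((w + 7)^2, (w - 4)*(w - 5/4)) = 1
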